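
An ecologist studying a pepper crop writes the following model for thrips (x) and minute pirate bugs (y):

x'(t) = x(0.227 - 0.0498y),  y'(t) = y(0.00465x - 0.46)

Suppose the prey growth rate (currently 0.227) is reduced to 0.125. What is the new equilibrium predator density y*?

At the interior fixed point, setting dx/dt = 0 with x > 0 fixes y* = (prey growth rate)/(xy coefficient) — independent of the other coefficients.
With the change, y* = 0.125/0.0498 = 2.51; it falls from 4.56.

y* ≈ 2.51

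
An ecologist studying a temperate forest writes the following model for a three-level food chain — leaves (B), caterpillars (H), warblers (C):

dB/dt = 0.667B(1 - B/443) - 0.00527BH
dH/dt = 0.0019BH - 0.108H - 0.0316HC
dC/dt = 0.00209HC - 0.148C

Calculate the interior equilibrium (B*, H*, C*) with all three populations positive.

From dC/dt = 0: 0.00209H* = 0.148, so H* = 70.8.
From dB/dt = 0: 0.667(1 - B*/443) = 0.00527·70.8, giving B* = 443·(1 - 0.56) = 195.
From dH/dt = 0: 0.0019·195 - 0.108 = 0.0316C*, so C* = 0.263/0.0316 = 8.32.

B* ≈ 195, H* ≈ 70.8, C* ≈ 8.32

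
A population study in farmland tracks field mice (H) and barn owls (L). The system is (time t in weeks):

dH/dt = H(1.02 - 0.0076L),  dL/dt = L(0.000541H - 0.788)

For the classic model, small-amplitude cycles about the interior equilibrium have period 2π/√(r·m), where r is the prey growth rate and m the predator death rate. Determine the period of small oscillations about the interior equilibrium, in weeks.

Here r = 1.02 and m = 0.788, so r·m = 0.804.
ω = √0.804 = 0.897 per week, hence T = 2π/ω ≈ 7.01 weeks.

T ≈ 7.01 weeks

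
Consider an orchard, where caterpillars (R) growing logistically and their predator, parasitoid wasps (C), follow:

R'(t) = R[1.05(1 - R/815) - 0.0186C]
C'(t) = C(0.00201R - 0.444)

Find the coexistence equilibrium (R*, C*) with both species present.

From dC/dt = 0 with C > 0: 0.00201R* = 0.444, so R* = 221.
Substitute into dR/dt = 0: 1.05(1 - 221/815) = 0.0186C*.
The bracket is 0.729, giving C* = 0.765/0.0186 = 41.2.

R* ≈ 221, C* ≈ 41.2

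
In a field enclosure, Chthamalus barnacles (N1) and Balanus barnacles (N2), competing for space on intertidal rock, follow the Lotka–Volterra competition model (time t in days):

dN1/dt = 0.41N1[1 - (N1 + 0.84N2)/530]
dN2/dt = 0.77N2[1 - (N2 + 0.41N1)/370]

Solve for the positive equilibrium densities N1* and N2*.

N1* ≈ 334, N2* ≈ 233

Setting both brackets to zero gives the nullclines N1 + 0.84N2 = 530 and 0.41N1 + N2 = 370.
Substituting N2 = 370 - 0.41N1 into the first: N1(1 - 0.84·0.41) = 530 - 0.84·370.
So N1* = 219/0.656 = 334, and then N2* = 370 - 0.41·334 = 233.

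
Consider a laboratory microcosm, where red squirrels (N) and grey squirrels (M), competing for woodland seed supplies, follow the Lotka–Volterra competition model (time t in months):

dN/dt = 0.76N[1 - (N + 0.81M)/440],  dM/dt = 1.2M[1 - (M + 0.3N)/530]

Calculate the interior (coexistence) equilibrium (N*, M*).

N* ≈ 14.1, M* ≈ 526

Setting both brackets to zero gives the nullclines N + 0.81M = 440 and 0.3N + M = 530.
Substituting M = 530 - 0.3N into the first: N(1 - 0.81·0.3) = 440 - 0.81·530.
So N* = 10.7/0.757 = 14.1, and then M* = 530 - 0.3·14.1 = 526.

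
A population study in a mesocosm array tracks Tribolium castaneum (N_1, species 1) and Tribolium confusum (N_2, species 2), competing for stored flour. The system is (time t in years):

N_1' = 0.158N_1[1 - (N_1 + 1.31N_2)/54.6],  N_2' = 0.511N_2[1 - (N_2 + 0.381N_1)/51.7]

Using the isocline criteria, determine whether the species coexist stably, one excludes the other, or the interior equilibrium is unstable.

species 2 excludes species 1

Compare the nullcline intercepts: K1/α12 = 54.6/1.31 = 41.7 < K2 = 51.7; K2/α21 = 51.7/0.381 = 136 > K1 = 54.6.
Since the inequalities point opposite ways, species 2 can invade but species 1 cannot.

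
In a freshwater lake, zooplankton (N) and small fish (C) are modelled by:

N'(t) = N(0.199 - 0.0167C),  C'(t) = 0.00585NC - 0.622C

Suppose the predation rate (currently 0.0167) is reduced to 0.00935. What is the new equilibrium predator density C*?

C* ≈ 21.3

At the interior fixed point, setting dN/dt = 0 with N > 0 fixes C* = (prey growth rate)/(NC coefficient) — independent of the other coefficients.
With the change, C* = 0.199/0.00935 = 21.3; it rises from 11.9.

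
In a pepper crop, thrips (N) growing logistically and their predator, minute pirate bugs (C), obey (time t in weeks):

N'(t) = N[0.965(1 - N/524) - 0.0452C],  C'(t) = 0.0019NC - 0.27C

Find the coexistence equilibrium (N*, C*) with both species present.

From dC/dt = 0 with C > 0: 0.0019N* = 0.27, so N* = 142.
Substitute into dN/dt = 0: 0.965(1 - 142/524) = 0.0452C*.
The bracket is 0.729, giving C* = 0.703/0.0452 = 15.6.

N* ≈ 142, C* ≈ 15.6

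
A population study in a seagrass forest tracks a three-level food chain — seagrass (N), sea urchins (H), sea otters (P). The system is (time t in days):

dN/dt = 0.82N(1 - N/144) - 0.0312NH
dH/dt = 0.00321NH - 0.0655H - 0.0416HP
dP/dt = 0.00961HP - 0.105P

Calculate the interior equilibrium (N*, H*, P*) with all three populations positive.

From dP/dt = 0: 0.00961H* = 0.105, so H* = 10.9.
From dN/dt = 0: 0.82(1 - N*/144) = 0.0312·10.9, giving N* = 144·(1 - 0.416) = 84.1.
From dH/dt = 0: 0.00321·84.1 - 0.0655 = 0.0416P*, so P* = 0.205/0.0416 = 4.92.

N* ≈ 84.1, H* ≈ 10.9, P* ≈ 4.92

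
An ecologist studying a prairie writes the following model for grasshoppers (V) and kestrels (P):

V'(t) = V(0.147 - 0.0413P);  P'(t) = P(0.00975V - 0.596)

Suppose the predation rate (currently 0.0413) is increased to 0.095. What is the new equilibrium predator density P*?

P* ≈ 1.55

At the interior fixed point, setting dV/dt = 0 with V > 0 fixes P* = (prey growth rate)/(VP coefficient) — independent of the other coefficients.
With the change, P* = 0.147/0.095 = 1.55; it falls from 3.56.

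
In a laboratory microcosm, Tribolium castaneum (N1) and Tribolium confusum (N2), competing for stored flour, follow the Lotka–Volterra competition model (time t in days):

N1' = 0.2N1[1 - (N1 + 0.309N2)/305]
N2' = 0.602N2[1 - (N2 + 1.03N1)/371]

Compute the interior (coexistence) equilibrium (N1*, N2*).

N1* ≈ 279, N2* ≈ 83.4

Setting both brackets to zero gives the nullclines N1 + 0.309N2 = 305 and 1.03N1 + N2 = 371.
Substituting N2 = 371 - 1.03N1 into the first: N1(1 - 0.309·1.03) = 305 - 0.309·371.
So N1* = 190/0.682 = 279, and then N2* = 371 - 1.03·279 = 83.4.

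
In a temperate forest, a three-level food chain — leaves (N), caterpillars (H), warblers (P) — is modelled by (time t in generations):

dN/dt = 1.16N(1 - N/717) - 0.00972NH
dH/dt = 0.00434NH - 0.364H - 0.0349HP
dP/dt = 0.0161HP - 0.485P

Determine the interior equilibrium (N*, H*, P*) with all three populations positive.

From dP/dt = 0: 0.0161H* = 0.485, so H* = 30.1.
From dN/dt = 0: 1.16(1 - N*/717) = 0.00972·30.1, giving N* = 717·(1 - 0.252) = 536.
From dH/dt = 0: 0.00434·536 - 0.364 = 0.0349P*, so P* = 1.96/0.0349 = 56.2.

N* ≈ 536, H* ≈ 30.1, P* ≈ 56.2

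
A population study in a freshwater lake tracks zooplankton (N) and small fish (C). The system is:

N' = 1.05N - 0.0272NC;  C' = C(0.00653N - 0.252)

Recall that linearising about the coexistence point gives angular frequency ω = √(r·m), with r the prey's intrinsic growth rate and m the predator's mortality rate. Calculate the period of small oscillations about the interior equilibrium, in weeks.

T ≈ 12.2 weeks

Here r = 1.05 and m = 0.252, so r·m = 0.265.
ω = √0.265 = 0.514 per week, hence T = 2π/ω ≈ 12.2 weeks.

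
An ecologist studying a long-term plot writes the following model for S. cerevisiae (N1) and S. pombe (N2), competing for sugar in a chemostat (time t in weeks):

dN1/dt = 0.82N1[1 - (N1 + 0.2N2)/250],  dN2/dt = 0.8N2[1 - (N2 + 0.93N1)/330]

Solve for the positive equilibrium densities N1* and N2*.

Setting both brackets to zero gives the nullclines N1 + 0.2N2 = 250 and 0.93N1 + N2 = 330.
Substituting N2 = 330 - 0.93N1 into the first: N1(1 - 0.2·0.93) = 250 - 0.2·330.
So N1* = 184/0.814 = 226, and then N2* = 330 - 0.93·226 = 120.

N1* ≈ 226, N2* ≈ 120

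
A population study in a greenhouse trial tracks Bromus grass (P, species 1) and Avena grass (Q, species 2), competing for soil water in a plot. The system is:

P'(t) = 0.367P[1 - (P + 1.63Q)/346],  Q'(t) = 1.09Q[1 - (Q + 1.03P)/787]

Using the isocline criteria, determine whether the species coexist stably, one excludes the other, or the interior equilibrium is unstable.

species 2 excludes species 1

Compare the nullcline intercepts: K1/α12 = 346/1.63 = 212 < K2 = 787; K2/α21 = 787/1.03 = 764 > K1 = 346.
Since the inequalities point opposite ways, species 2 can invade but species 1 cannot.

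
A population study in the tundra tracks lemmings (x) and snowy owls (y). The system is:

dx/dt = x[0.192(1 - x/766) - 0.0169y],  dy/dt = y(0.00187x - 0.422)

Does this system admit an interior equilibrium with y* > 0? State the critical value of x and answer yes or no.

The predator equation gives dy/dt > 0 only when x > 0.422/0.00187 = 226.
Without the predator, x → K = 766. Since 766 > 226, the predator can invade and persist.

Threshold x = 226; K > 226, so yes, the predator persists.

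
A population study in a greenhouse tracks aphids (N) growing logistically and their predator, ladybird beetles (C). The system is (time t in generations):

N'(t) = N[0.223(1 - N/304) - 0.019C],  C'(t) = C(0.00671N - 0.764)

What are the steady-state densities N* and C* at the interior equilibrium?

From dC/dt = 0 with C > 0: 0.00671N* = 0.764, so N* = 114.
Substitute into dN/dt = 0: 0.223(1 - 114/304) = 0.019C*.
The bracket is 0.625, giving C* = 0.139/0.019 = 7.34.

N* ≈ 114, C* ≈ 7.34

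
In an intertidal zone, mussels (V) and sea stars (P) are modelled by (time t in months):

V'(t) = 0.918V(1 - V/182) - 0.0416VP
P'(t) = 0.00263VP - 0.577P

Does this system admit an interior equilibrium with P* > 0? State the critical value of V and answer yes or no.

The predator equation gives dP/dt > 0 only when V > 0.577/0.00263 = 219.
Without the predator, V → K = 182. Since 182 < 219, the predator cannot invade.

Threshold V = 219; K < 219, so no, the predator goes extinct.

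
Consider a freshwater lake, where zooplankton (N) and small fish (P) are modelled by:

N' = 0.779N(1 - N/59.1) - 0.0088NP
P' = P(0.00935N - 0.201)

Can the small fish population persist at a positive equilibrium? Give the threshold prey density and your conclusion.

Threshold N = 21.5; K > 21.5, so yes, the predator persists.

The predator equation gives dP/dt > 0 only when N > 0.201/0.00935 = 21.5.
Without the predator, N → K = 59.1. Since 59.1 > 21.5, the predator can invade and persist.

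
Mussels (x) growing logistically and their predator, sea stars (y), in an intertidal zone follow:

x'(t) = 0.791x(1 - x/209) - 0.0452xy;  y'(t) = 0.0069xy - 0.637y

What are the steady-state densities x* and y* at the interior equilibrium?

From dy/dt = 0 with y > 0: 0.0069x* = 0.637, so x* = 92.3.
Substitute into dx/dt = 0: 0.791(1 - 92.3/209) = 0.0452y*.
The bracket is 0.558, giving y* = 0.442/0.0452 = 9.77.

x* ≈ 92.3, y* ≈ 9.77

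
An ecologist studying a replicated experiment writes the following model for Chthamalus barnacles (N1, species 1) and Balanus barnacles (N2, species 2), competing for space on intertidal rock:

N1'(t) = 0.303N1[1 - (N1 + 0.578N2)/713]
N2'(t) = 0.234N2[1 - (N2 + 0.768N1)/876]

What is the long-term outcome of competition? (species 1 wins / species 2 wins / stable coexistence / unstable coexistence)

stable coexistence

Compare the nullcline intercepts: K1/α12 = 713/0.578 = 1230 > K2 = 876; K2/α21 = 876/0.768 = 1140 > K1 = 713.
Since both inequalities hold, each species can invade when rare, so the interior equilibrium is stable.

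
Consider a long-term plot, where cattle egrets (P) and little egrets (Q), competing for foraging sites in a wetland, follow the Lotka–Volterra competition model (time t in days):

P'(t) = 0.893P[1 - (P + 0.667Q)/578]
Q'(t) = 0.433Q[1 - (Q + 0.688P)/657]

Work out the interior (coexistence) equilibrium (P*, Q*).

Setting both brackets to zero gives the nullclines P + 0.667Q = 578 and 0.688P + Q = 657.
Substituting Q = 657 - 0.688P into the first: P(1 - 0.667·0.688) = 578 - 0.667·657.
So P* = 140/0.541 = 258, and then Q* = 657 - 0.688·258 = 479.

P* ≈ 258, Q* ≈ 479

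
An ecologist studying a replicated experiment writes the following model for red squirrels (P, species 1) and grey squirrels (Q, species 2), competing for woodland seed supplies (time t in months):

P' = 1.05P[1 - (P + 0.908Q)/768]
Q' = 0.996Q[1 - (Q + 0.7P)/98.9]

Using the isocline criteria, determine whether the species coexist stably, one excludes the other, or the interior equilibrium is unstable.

Compare the nullcline intercepts: K1/α12 = 768/0.908 = 846 > K2 = 98.9; K2/α21 = 98.9/0.7 = 141 < K1 = 768.
Since the inequalities point opposite ways, species 1 can invade but species 2 cannot.

species 1 excludes species 2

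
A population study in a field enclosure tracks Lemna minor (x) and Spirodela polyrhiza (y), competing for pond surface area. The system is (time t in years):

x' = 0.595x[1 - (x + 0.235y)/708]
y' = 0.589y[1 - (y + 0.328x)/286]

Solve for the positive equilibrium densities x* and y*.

Setting both brackets to zero gives the nullclines x + 0.235y = 708 and 0.328x + y = 286.
Substituting y = 286 - 0.328x into the first: x(1 - 0.235·0.328) = 708 - 0.235·286.
So x* = 641/0.923 = 694, and then y* = 286 - 0.328·694 = 58.3.

x* ≈ 694, y* ≈ 58.3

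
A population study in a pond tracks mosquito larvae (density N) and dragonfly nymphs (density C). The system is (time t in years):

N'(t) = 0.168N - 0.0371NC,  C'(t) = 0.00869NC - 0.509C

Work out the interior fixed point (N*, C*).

N* ≈ 58.6, C* ≈ 4.53

Set dC/dt = 0 with C > 0: 0.00869N - 0.509 = 0, so N* = 0.509/0.00869 = 58.6.
Set dN/dt = 0 with N > 0: 0.168 - 0.0371C = 0, so C* = 0.168/0.0371 = 4.53.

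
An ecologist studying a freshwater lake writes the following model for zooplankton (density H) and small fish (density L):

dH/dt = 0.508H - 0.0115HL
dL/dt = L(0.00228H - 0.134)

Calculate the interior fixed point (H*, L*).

Set dL/dt = 0 with L > 0: 0.00228H - 0.134 = 0, so H* = 0.134/0.00228 = 58.8.
Set dH/dt = 0 with H > 0: 0.508 - 0.0115L = 0, so L* = 0.508/0.0115 = 44.2.

H* ≈ 58.8, L* ≈ 44.2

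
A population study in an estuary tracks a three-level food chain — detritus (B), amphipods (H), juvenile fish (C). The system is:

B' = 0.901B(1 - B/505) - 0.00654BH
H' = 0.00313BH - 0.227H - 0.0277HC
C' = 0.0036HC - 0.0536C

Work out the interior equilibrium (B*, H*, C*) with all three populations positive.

B* ≈ 450, H* ≈ 14.9, C* ≈ 42.7

From dC/dt = 0: 0.0036H* = 0.0536, so H* = 14.9.
From dB/dt = 0: 0.901(1 - B*/505) = 0.00654·14.9, giving B* = 505·(1 - 0.108) = 450.
From dH/dt = 0: 0.00313·450 - 0.227 = 0.0277C*, so C* = 1.18/0.0277 = 42.7.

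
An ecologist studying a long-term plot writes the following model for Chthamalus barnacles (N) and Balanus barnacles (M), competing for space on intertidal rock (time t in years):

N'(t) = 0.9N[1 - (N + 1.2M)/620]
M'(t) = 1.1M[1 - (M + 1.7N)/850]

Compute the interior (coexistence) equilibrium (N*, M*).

N* ≈ 385, M* ≈ 196

Setting both brackets to zero gives the nullclines N + 1.2M = 620 and 1.7N + M = 850.
Substituting M = 850 - 1.7N into the first: N(1 - 1.2·1.7) = 620 - 1.2·850.
So N* = -400/-1.04 = 385, and then M* = 850 - 1.7·385 = 196.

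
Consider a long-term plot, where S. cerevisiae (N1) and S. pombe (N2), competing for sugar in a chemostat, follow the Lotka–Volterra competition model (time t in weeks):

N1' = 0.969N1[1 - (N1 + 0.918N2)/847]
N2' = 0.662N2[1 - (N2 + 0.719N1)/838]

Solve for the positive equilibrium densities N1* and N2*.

N1* ≈ 229, N2* ≈ 674

Setting both brackets to zero gives the nullclines N1 + 0.918N2 = 847 and 0.719N1 + N2 = 838.
Substituting N2 = 838 - 0.719N1 into the first: N1(1 - 0.918·0.719) = 847 - 0.918·838.
So N1* = 77.7/0.34 = 229, and then N2* = 838 - 0.719·229 = 674.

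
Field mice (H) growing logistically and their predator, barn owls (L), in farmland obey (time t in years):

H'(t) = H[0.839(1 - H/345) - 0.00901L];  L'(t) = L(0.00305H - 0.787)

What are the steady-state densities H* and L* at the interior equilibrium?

From dL/dt = 0 with L > 0: 0.00305H* = 0.787, so H* = 258.
Substitute into dH/dt = 0: 0.839(1 - 258/345) = 0.00901L*.
The bracket is 0.252, giving L* = 0.211/0.00901 = 23.5.

H* ≈ 258, L* ≈ 23.5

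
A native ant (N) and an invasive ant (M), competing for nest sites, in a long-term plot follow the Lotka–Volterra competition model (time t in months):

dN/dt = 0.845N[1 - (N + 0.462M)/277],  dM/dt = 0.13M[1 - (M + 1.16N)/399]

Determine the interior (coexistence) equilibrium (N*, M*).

N* ≈ 200, M* ≈ 167

Setting both brackets to zero gives the nullclines N + 0.462M = 277 and 1.16N + M = 399.
Substituting M = 399 - 1.16N into the first: N(1 - 0.462·1.16) = 277 - 0.462·399.
So N* = 92.7/0.464 = 200, and then M* = 399 - 1.16·200 = 167.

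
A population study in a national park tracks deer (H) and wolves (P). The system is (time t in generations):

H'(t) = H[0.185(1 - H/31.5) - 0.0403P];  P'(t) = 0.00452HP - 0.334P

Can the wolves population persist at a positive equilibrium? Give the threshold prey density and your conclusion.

The predator equation gives dP/dt > 0 only when H > 0.334/0.00452 = 73.9.
Without the predator, H → K = 31.5. Since 31.5 < 73.9, the predator cannot invade.

Threshold H = 73.9; K < 73.9, so no, the predator goes extinct.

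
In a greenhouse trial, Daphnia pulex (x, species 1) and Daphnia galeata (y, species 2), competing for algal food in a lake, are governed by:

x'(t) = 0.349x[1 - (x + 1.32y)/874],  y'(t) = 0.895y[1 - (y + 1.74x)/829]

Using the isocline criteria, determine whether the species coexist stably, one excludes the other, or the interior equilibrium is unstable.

unstable coexistence (outcome depends on initial conditions)

Compare the nullcline intercepts: K1/α12 = 874/1.32 = 662 < K2 = 829; K2/α21 = 829/1.74 = 476 < K1 = 874.
Since both are reversed, neither can invade when rare; the interior point is a saddle.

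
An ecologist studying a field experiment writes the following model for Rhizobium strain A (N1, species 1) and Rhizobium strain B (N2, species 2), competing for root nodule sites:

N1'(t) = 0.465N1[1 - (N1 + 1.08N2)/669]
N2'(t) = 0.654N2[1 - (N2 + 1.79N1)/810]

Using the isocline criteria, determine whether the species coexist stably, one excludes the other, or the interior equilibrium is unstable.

Compare the nullcline intercepts: K1/α12 = 669/1.08 = 619 < K2 = 810; K2/α21 = 810/1.79 = 453 < K1 = 669.
Since both are reversed, neither can invade when rare; the interior point is a saddle.

unstable coexistence (outcome depends on initial conditions)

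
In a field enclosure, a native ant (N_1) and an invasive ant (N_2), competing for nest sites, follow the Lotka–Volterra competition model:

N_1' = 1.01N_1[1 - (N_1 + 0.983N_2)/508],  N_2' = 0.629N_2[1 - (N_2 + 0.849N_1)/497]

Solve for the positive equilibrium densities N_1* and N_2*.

N_1* ≈ 118, N_2* ≈ 397

Setting both brackets to zero gives the nullclines N_1 + 0.983N_2 = 508 and 0.849N_1 + N_2 = 497.
Substituting N_2 = 497 - 0.849N_1 into the first: N_1(1 - 0.983·0.849) = 508 - 0.983·497.
So N_1* = 19.4/0.165 = 118, and then N_2* = 497 - 0.849·118 = 397.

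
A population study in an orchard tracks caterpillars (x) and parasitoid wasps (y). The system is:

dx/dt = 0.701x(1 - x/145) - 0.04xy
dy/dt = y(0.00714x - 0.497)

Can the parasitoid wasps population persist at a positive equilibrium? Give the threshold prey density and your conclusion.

The predator equation gives dy/dt > 0 only when x > 0.497/0.00714 = 69.6.
Without the predator, x → K = 145. Since 145 > 69.6, the predator can invade and persist.

Threshold x = 69.6; K > 69.6, so yes, the predator persists.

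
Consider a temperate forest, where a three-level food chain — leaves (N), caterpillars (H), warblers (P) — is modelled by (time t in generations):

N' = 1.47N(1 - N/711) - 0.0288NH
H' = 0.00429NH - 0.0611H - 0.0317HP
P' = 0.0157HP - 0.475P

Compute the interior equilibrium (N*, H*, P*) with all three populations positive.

N* ≈ 290, H* ≈ 30.3, P* ≈ 37.3

From dP/dt = 0: 0.0157H* = 0.475, so H* = 30.3.
From dN/dt = 0: 1.47(1 - N*/711) = 0.0288·30.3, giving N* = 711·(1 - 0.593) = 290.
From dH/dt = 0: 0.00429·290 - 0.0611 = 0.0317P*, so P* = 1.18/0.0317 = 37.3.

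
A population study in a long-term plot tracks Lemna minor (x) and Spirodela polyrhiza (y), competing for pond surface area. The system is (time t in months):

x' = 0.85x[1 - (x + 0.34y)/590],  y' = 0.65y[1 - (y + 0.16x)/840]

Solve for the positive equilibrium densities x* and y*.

x* ≈ 322, y* ≈ 788

Setting both brackets to zero gives the nullclines x + 0.34y = 590 and 0.16x + y = 840.
Substituting y = 840 - 0.16x into the first: x(1 - 0.34·0.16) = 590 - 0.34·840.
So x* = 304/0.946 = 322, and then y* = 840 - 0.16·322 = 788.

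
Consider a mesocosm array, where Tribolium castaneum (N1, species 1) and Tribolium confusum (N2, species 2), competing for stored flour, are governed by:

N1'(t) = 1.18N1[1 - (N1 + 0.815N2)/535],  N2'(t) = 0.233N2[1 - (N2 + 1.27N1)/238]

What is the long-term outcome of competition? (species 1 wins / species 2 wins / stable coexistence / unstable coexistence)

species 1 excludes species 2

Compare the nullcline intercepts: K1/α12 = 535/0.815 = 656 > K2 = 238; K2/α21 = 238/1.27 = 187 < K1 = 535.
Since the inequalities point opposite ways, species 1 can invade but species 2 cannot.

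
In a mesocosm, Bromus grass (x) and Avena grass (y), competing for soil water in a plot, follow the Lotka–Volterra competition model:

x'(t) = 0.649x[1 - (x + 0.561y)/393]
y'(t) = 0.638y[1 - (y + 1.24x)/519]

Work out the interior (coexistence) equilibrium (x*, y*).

Setting both brackets to zero gives the nullclines x + 0.561y = 393 and 1.24x + y = 519.
Substituting y = 519 - 1.24x into the first: x(1 - 0.561·1.24) = 393 - 0.561·519.
So x* = 102/0.304 = 335, and then y* = 519 - 1.24·335 = 104.

x* ≈ 335, y* ≈ 104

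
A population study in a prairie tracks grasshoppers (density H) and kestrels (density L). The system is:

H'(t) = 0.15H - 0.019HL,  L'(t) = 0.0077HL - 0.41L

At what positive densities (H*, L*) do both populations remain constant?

Set dL/dt = 0 with L > 0: 0.0077H - 0.41 = 0, so H* = 0.41/0.0077 = 53.2.
Set dH/dt = 0 with H > 0: 0.15 - 0.019L = 0, so L* = 0.15/0.019 = 7.89.

H* ≈ 53.2, L* ≈ 7.89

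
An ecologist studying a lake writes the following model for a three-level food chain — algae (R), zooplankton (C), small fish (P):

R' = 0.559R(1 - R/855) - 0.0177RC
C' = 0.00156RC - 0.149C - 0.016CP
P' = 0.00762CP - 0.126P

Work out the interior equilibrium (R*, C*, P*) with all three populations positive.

R* ≈ 407, C* ≈ 16.5, P* ≈ 30.4

From dP/dt = 0: 0.00762C* = 0.126, so C* = 16.5.
From dR/dt = 0: 0.559(1 - R*/855) = 0.0177·16.5, giving R* = 855·(1 - 0.524) = 407.
From dC/dt = 0: 0.00156·407 - 0.149 = 0.016P*, so P* = 0.486/0.016 = 30.4.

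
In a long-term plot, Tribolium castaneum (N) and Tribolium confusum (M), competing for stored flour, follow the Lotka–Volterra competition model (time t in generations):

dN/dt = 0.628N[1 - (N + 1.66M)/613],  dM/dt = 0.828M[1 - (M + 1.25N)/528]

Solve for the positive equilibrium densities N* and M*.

N* ≈ 245, M* ≈ 222

Setting both brackets to zero gives the nullclines N + 1.66M = 613 and 1.25N + M = 528.
Substituting M = 528 - 1.25N into the first: N(1 - 1.66·1.25) = 613 - 1.66·528.
So N* = -263/-1.07 = 245, and then M* = 528 - 1.25·245 = 222.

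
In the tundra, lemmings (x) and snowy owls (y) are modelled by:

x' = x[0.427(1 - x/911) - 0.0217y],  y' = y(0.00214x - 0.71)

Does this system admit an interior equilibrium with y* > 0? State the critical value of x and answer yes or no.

The predator equation gives dy/dt > 0 only when x > 0.71/0.00214 = 332.
Without the predator, x → K = 911. Since 911 > 332, the predator can invade and persist.

Threshold x = 332; K > 332, so yes, the predator persists.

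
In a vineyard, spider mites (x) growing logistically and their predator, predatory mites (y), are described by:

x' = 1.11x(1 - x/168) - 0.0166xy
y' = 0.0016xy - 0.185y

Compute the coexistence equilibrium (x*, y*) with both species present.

x* ≈ 116, y* ≈ 20.8

From dy/dt = 0 with y > 0: 0.0016x* = 0.185, so x* = 116.
Substitute into dx/dt = 0: 1.11(1 - 116/168) = 0.0166y*.
The bracket is 0.312, giving y* = 0.346/0.0166 = 20.8.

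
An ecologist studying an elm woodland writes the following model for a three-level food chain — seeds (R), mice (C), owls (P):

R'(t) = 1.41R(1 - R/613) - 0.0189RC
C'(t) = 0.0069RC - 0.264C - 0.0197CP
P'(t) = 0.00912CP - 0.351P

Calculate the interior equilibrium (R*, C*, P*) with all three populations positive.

R* ≈ 297, C* ≈ 38.5, P* ≈ 90.5

From dP/dt = 0: 0.00912C* = 0.351, so C* = 38.5.
From dR/dt = 0: 1.41(1 - R*/613) = 0.0189·38.5, giving R* = 613·(1 - 0.516) = 297.
From dC/dt = 0: 0.0069·297 - 0.264 = 0.0197P*, so P* = 1.78/0.0197 = 90.5.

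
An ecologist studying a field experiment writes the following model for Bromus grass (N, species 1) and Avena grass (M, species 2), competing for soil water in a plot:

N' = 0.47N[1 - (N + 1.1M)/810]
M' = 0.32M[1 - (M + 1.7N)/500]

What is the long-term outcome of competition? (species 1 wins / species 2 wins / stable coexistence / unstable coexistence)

Compare the nullcline intercepts: K1/α12 = 810/1.1 = 736 > K2 = 500; K2/α21 = 500/1.7 = 294 < K1 = 810.
Since the inequalities point opposite ways, species 1 can invade but species 2 cannot.

species 1 excludes species 2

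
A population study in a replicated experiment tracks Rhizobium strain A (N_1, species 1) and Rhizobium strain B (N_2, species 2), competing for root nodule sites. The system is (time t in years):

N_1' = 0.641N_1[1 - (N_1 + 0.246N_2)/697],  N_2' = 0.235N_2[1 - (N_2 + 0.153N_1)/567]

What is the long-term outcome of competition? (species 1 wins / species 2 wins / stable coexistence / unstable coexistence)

stable coexistence

Compare the nullcline intercepts: K1/α12 = 697/0.246 = 2830 > K2 = 567; K2/α21 = 567/0.153 = 3710 > K1 = 697.
Since both inequalities hold, each species can invade when rare, so the interior equilibrium is stable.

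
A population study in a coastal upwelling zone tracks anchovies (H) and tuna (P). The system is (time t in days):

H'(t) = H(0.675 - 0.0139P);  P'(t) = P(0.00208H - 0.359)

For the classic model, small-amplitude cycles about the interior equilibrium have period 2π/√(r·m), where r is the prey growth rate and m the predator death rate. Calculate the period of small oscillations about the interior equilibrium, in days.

Here r = 0.675 and m = 0.359, so r·m = 0.242.
ω = √0.242 = 0.492 per day, hence T = 2π/ω ≈ 12.8 days.

T ≈ 12.8 days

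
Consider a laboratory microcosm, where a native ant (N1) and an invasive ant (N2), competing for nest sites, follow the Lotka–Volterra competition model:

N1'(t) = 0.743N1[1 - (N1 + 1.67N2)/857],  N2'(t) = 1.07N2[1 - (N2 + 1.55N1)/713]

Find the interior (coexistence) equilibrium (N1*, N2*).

N1* ≈ 210, N2* ≈ 387

Setting both brackets to zero gives the nullclines N1 + 1.67N2 = 857 and 1.55N1 + N2 = 713.
Substituting N2 = 713 - 1.55N1 into the first: N1(1 - 1.67·1.55) = 857 - 1.67·713.
So N1* = -334/-1.59 = 210, and then N2* = 713 - 1.55·210 = 387.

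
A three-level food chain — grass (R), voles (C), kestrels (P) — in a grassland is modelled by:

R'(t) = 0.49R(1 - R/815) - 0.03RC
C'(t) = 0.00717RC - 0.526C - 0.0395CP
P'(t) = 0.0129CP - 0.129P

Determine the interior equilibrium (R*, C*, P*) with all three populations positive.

R* ≈ 316, C* ≈ 10, P* ≈ 44

From dP/dt = 0: 0.0129C* = 0.129, so C* = 10.
From dR/dt = 0: 0.49(1 - R*/815) = 0.03·10, giving R* = 815·(1 - 0.612) = 316.
From dC/dt = 0: 0.00717·316 - 0.526 = 0.0395P*, so P* = 1.74/0.0395 = 44.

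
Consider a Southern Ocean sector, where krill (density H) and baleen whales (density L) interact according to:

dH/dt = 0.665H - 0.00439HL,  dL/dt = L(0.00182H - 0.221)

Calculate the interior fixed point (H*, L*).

Set dL/dt = 0 with L > 0: 0.00182H - 0.221 = 0, so H* = 0.221/0.00182 = 121.
Set dH/dt = 0 with H > 0: 0.665 - 0.00439L = 0, so L* = 0.665/0.00439 = 151.

H* ≈ 121, L* ≈ 151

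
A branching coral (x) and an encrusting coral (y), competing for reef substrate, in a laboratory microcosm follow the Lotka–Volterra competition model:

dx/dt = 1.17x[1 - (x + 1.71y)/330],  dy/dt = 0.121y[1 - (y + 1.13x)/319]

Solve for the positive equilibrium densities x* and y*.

Setting both brackets to zero gives the nullclines x + 1.71y = 330 and 1.13x + y = 319.
Substituting y = 319 - 1.13x into the first: x(1 - 1.71·1.13) = 330 - 1.71·319.
So x* = -215/-0.932 = 231, and then y* = 319 - 1.13·231 = 57.8.

x* ≈ 231, y* ≈ 57.8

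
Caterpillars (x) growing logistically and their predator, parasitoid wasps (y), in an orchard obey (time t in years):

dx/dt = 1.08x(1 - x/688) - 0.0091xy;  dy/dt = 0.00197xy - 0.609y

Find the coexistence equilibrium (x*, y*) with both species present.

x* ≈ 309, y* ≈ 65.4

From dy/dt = 0 with y > 0: 0.00197x* = 0.609, so x* = 309.
Substitute into dx/dt = 0: 1.08(1 - 309/688) = 0.0091y*.
The bracket is 0.551, giving y* = 0.595/0.0091 = 65.4.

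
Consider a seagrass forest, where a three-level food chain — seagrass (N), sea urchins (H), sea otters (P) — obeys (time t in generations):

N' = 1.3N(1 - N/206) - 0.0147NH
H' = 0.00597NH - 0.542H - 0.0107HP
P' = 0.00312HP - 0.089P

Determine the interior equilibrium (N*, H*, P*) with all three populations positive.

From dP/dt = 0: 0.00312H* = 0.089, so H* = 28.5.
From dN/dt = 0: 1.3(1 - N*/206) = 0.0147·28.5, giving N* = 206·(1 - 0.323) = 140.
From dH/dt = 0: 0.00597·140 - 0.542 = 0.0107P*, so P* = 0.291/0.0107 = 27.2.

N* ≈ 140, H* ≈ 28.5, P* ≈ 27.2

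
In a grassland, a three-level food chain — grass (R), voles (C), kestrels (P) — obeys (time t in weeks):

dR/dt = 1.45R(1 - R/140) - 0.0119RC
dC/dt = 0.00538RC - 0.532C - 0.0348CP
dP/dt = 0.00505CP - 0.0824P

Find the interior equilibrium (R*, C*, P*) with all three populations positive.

From dP/dt = 0: 0.00505C* = 0.0824, so C* = 16.3.
From dR/dt = 0: 1.45(1 - R*/140) = 0.0119·16.3, giving R* = 140·(1 - 0.134) = 121.
From dC/dt = 0: 0.00538·121 - 0.532 = 0.0348P*, so P* = 0.12/0.0348 = 3.46.

R* ≈ 121, C* ≈ 16.3, P* ≈ 3.46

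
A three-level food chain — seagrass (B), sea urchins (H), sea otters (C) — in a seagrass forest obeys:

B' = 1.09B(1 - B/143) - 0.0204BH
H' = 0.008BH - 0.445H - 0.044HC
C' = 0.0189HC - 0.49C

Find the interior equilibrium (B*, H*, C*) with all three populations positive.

B* ≈ 73.6, H* ≈ 25.9, C* ≈ 3.27

From dC/dt = 0: 0.0189H* = 0.49, so H* = 25.9.
From dB/dt = 0: 1.09(1 - B*/143) = 0.0204·25.9, giving B* = 143·(1 - 0.485) = 73.6.
From dH/dt = 0: 0.008·73.6 - 0.445 = 0.044C*, so C* = 0.144/0.044 = 3.27.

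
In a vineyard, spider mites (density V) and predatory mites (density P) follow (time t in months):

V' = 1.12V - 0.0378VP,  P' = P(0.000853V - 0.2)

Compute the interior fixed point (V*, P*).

V* ≈ 234, P* ≈ 29.6

Set dP/dt = 0 with P > 0: 0.000853V - 0.2 = 0, so V* = 0.2/0.000853 = 234.
Set dV/dt = 0 with V > 0: 1.12 - 0.0378P = 0, so P* = 1.12/0.0378 = 29.6.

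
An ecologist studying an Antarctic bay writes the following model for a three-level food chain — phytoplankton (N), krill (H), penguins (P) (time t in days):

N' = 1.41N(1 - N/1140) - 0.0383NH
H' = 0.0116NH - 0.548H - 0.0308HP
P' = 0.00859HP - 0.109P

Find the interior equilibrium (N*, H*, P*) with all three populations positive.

From dP/dt = 0: 0.00859H* = 0.109, so H* = 12.7.
From dN/dt = 0: 1.41(1 - N*/1140) = 0.0383·12.7, giving N* = 1140·(1 - 0.345) = 747.
From dH/dt = 0: 0.0116·747 - 0.548 = 0.0308P*, so P* = 8.12/0.0308 = 264.

N* ≈ 747, H* ≈ 12.7, P* ≈ 264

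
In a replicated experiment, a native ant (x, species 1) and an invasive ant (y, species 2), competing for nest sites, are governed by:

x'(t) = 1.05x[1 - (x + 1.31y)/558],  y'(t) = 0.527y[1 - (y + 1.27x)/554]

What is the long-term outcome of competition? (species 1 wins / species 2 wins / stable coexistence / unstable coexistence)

unstable coexistence (outcome depends on initial conditions)

Compare the nullcline intercepts: K1/α12 = 558/1.31 = 426 < K2 = 554; K2/α21 = 554/1.27 = 436 < K1 = 558.
Since both are reversed, neither can invade when rare; the interior point is a saddle.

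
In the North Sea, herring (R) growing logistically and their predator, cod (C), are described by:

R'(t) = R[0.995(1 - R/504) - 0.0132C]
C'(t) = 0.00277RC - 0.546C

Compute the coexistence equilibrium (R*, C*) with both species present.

R* ≈ 197, C* ≈ 45.9

From dC/dt = 0 with C > 0: 0.00277R* = 0.546, so R* = 197.
Substitute into dR/dt = 0: 0.995(1 - 197/504) = 0.0132C*.
The bracket is 0.609, giving C* = 0.606/0.0132 = 45.9.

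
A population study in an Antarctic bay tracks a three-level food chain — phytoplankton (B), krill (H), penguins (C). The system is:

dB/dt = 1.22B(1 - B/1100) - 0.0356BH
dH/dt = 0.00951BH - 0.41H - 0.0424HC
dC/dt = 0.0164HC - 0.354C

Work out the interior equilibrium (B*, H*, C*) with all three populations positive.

B* ≈ 407, H* ≈ 21.6, C* ≈ 81.6

From dC/dt = 0: 0.0164H* = 0.354, so H* = 21.6.
From dB/dt = 0: 1.22(1 - B*/1100) = 0.0356·21.6, giving B* = 1100·(1 - 0.63) = 407.
From dH/dt = 0: 0.00951·407 - 0.41 = 0.0424C*, so C* = 3.46/0.0424 = 81.6.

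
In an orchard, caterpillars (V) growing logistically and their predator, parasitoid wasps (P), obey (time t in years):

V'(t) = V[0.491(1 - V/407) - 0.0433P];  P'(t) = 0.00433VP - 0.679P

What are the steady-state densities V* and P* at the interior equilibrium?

From dP/dt = 0 with P > 0: 0.00433V* = 0.679, so V* = 157.
Substitute into dV/dt = 0: 0.491(1 - 157/407) = 0.0433P*.
The bracket is 0.615, giving P* = 0.302/0.0433 = 6.97.

V* ≈ 157, P* ≈ 6.97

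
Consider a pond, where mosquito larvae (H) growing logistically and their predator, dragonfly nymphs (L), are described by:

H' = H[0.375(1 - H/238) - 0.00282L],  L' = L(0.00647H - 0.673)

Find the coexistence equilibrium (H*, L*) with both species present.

H* ≈ 104, L* ≈ 74.9

From dL/dt = 0 with L > 0: 0.00647H* = 0.673, so H* = 104.
Substitute into dH/dt = 0: 0.375(1 - 104/238) = 0.00282L*.
The bracket is 0.563, giving L* = 0.211/0.00282 = 74.9.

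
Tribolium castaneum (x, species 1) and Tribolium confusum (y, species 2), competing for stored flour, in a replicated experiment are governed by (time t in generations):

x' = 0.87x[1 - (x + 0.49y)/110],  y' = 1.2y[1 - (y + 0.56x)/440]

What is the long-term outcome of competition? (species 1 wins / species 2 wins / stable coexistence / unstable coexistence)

species 2 excludes species 1

Compare the nullcline intercepts: K1/α12 = 110/0.49 = 224 < K2 = 440; K2/α21 = 440/0.56 = 786 > K1 = 110.
Since the inequalities point opposite ways, species 2 can invade but species 1 cannot.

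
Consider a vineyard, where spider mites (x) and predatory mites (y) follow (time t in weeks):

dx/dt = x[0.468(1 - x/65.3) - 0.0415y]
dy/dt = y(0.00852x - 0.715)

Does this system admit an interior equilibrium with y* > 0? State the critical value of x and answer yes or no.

Threshold x = 83.9; K < 83.9, so no, the predator goes extinct.

The predator equation gives dy/dt > 0 only when x > 0.715/0.00852 = 83.9.
Without the predator, x → K = 65.3. Since 65.3 < 83.9, the predator cannot invade.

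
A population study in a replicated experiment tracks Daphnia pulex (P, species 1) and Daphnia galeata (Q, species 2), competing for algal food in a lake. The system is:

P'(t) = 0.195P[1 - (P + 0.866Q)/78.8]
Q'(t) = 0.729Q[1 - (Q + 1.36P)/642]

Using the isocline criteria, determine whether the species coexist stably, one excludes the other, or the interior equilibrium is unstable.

species 2 excludes species 1

Compare the nullcline intercepts: K1/α12 = 78.8/0.866 = 91 < K2 = 642; K2/α21 = 642/1.36 = 472 > K1 = 78.8.
Since the inequalities point opposite ways, species 2 can invade but species 1 cannot.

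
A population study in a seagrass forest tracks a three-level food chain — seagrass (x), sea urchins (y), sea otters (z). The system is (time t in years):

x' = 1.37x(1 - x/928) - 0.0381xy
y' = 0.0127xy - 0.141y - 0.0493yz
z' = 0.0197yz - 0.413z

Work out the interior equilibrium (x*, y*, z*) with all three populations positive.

From dz/dt = 0: 0.0197y* = 0.413, so y* = 21.
From dx/dt = 0: 1.37(1 - x*/928) = 0.0381·21, giving x* = 928·(1 - 0.583) = 387.
From dy/dt = 0: 0.0127·387 - 0.141 = 0.0493z*, so z* = 4.77/0.0493 = 96.8.

x* ≈ 387, y* ≈ 21, z* ≈ 96.8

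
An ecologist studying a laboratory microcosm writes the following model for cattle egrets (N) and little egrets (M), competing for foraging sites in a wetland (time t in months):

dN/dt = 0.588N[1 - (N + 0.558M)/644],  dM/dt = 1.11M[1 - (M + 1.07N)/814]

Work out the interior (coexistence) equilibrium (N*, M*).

Setting both brackets to zero gives the nullclines N + 0.558M = 644 and 1.07N + M = 814.
Substituting M = 814 - 1.07N into the first: N(1 - 0.558·1.07) = 644 - 0.558·814.
So N* = 190/0.403 = 471, and then M* = 814 - 1.07·471 = 310.

N* ≈ 471, M* ≈ 310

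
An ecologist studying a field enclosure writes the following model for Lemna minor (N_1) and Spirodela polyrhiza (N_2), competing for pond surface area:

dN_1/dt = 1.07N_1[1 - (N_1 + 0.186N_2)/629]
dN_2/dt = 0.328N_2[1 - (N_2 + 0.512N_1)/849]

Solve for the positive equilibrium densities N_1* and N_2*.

Setting both brackets to zero gives the nullclines N_1 + 0.186N_2 = 629 and 0.512N_1 + N_2 = 849.
Substituting N_2 = 849 - 0.512N_1 into the first: N_1(1 - 0.186·0.512) = 629 - 0.186·849.
So N_1* = 471/0.905 = 521, and then N_2* = 849 - 0.512·521 = 582.

N_1* ≈ 521, N_2* ≈ 582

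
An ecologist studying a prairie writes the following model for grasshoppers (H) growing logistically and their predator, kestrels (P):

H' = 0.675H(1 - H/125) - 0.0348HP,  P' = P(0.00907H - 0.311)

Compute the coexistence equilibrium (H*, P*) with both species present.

H* ≈ 34.3, P* ≈ 14.1

From dP/dt = 0 with P > 0: 0.00907H* = 0.311, so H* = 34.3.
Substitute into dH/dt = 0: 0.675(1 - 34.3/125) = 0.0348P*.
The bracket is 0.726, giving P* = 0.49/0.0348 = 14.1.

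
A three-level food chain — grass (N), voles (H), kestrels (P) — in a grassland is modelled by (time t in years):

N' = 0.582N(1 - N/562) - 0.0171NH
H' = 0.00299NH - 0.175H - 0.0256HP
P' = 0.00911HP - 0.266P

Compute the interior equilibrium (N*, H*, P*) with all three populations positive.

From dP/dt = 0: 0.00911H* = 0.266, so H* = 29.2.
From dN/dt = 0: 0.582(1 - N*/562) = 0.0171·29.2, giving N* = 562·(1 - 0.858) = 79.9.
From dH/dt = 0: 0.00299·79.9 - 0.175 = 0.0256P*, so P* = 0.0638/0.0256 = 2.49.

N* ≈ 79.9, H* ≈ 29.2, P* ≈ 2.49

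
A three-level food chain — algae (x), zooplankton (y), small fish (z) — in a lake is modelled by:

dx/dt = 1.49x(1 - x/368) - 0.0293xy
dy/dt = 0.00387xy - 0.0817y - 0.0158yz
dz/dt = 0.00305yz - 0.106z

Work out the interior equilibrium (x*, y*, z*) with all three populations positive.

x* ≈ 117, y* ≈ 34.8, z* ≈ 23.4

From dz/dt = 0: 0.00305y* = 0.106, so y* = 34.8.
From dx/dt = 0: 1.49(1 - x*/368) = 0.0293·34.8, giving x* = 368·(1 - 0.683) = 117.
From dy/dt = 0: 0.00387·117 - 0.0817 = 0.0158z*, so z* = 0.369/0.0158 = 23.4.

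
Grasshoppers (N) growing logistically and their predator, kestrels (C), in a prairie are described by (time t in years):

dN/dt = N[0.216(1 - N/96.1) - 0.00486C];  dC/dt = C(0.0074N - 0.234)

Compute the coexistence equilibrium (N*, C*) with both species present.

From dC/dt = 0 with C > 0: 0.0074N* = 0.234, so N* = 31.6.
Substitute into dN/dt = 0: 0.216(1 - 31.6/96.1) = 0.00486C*.
The bracket is 0.671, giving C* = 0.145/0.00486 = 29.8.

N* ≈ 31.6, C* ≈ 29.8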